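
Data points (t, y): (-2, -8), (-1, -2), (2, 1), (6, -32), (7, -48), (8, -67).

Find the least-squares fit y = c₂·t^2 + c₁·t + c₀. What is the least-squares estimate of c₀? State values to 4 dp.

With design matrix X, XᵀX = [[7826, 1070, 158]; [1070, 158, 20]; [158, 20, 6]] and Xᵀy = [-7822, -1044, -156]ᵀ.
Inverting the 3×3 Gram matrix, [c₂, c₁, c₀]ᵀ = [-40879/29667, 72979/29667, 1875/899]ᵀ.

c₀ = 2.0857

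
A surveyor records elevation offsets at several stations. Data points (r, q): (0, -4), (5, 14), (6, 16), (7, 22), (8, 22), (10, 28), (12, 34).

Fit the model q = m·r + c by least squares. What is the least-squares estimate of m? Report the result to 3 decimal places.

m = 3.138

Entries of AᵀA: Σr·r = 418, Σr = 48, Σ1 = 7.
Right-hand side: Σr·q = 1184, Σq = 132.
Normal equations: [[418, 48]; [48, 7]]·[m, c]ᵀ = [1184, 132]ᵀ.
Eliminating c: 7·(row 1) − 48·(row 2) gives 622·m = 7·1184 − 48·132 = 1952, so m = 976/311.
Then c = (132 − 48·(976/311))/7 = -828/311.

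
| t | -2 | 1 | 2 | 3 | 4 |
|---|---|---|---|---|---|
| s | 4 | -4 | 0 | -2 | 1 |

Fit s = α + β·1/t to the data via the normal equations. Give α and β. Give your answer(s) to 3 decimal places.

α = 1.448, β = -5.204

The normal equations are: 5·α + (19/12)·β = -1;  (19/12)·α + (241/144)·β = -77/12.
Eliminating β: (241/144)·(row 1) − (19/12)·(row 2) gives (211/36)·α = (241/144)·(-1) − (19/12)·(-77/12) = 611/72, so α = 611/422.
Then β = ((-77/12) − (19/12)·(611/422))/(241/144) = -1098/211.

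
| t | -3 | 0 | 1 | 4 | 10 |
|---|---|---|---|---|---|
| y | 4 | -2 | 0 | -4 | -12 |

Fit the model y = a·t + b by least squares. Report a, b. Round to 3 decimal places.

The normal system MᵀM·[a, b]ᵀ = Mᵀy is [[126, 12]; [12, 5]]·[a, b]ᵀ = [-148, -14]ᵀ.
Determinant 126·5 − 12² = 486.
a = ((-148)·5 − 12·(-14))/486 = -286/243; b = (126·(-14) − 12·(-148))/486 = 2/81.

a = -1.177, b = 0.025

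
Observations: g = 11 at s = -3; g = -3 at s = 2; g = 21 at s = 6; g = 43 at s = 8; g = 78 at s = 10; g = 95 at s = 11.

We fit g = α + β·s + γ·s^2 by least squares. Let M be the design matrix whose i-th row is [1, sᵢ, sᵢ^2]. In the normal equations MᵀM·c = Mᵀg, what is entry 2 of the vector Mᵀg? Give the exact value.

2256

Entry 2 ↔ basis s, so (Mᵀg)_{2} = Σᵢ (s)·gᵢ = (-3)·(11) + (2)·(-3) + (6)·(21) + (8)·(43) + (10)·(78) + (11)·(95) = 2256.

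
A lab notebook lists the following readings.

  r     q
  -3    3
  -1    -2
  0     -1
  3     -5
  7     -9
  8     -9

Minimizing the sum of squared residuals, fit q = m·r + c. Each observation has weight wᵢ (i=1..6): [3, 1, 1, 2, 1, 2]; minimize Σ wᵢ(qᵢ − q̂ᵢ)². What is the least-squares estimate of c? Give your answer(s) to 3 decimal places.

Entries of MᵀWM: Σwᵢ·r·r = 223, Σwᵢ·r = 19, Σwᵢ·1 = 10.
And Σwᵢ·r·q = -262, Σwᵢ·q = -31.
Eliminating c: 10·(row 1) − 19·(row 2) gives 1869·m = 10·(-262) − 19·(-31) = -2031, so m = -677/623.
Then c = ((-31) − 19·(-677/623))/10 = -645/623.

c = -1.035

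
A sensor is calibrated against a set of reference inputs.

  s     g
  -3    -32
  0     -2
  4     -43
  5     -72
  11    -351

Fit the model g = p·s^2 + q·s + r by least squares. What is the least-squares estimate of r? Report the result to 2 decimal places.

The normal equations are: 15603·p + 1493·q + 171·r = -45247;  1493·p + 171·q + 17·r = -4297;  171·p + 17·q + 5·r = -500.
(Σs^2·s^2 = 15603, Σs^2·s = 1493, Σs^2 = 171, Σs·s = 171, Σs = 17, Σ1 = 5, Σs^2·g = -45247, Σs·g = -4297, Σg = -500.)
Solving the 3×3 system (Gaussian elimination) gives p = -1023519/341536, q = 406987/341536, r = -266503/170768.

r = -1.56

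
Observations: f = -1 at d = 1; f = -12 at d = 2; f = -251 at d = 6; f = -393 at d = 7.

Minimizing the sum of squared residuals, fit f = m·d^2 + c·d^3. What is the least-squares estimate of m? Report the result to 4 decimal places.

Entries of MᵀM: Σd^2·d^2 = 3714, Σd^2·d^3 = 24616, Σd^3·d^3 = 164370.
Moment sums: Σd^2·f = -28342, Σd^3·f = -189112.
Δ = 3714·164370 − 24616² = 4522724.
m = ((-28342)·164370 − 24616·(-189112))/4522724 = -848387/1130681; c = (3714·(-189112) − 24616·(-28342))/4522724 = -1173824/1130681.

m = -0.7503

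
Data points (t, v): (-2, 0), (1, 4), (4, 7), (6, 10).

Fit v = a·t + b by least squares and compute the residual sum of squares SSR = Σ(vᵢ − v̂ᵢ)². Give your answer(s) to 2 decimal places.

SSR = 0.26

Normal-equation sums: Σt·t = 57, Σt = 9, Σ1 = 4.
For Aᵀv: Σt·v = 92, Σv = 21.
Determinant 57·4 − 9² = 147.
a = (92·4 − 9·21)/147 = 179/147; b = (57·21 − 9·92)/147 = 123/49.
Residuals: -11/147, 40/147, -8/21, 9/49; SSR = 38/147.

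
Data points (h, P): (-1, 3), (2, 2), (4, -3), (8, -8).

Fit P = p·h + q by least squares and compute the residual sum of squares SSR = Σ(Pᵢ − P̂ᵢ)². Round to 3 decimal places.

SSR = 4.947

Setting ∂/∂p … = 0 gives: 85·p + 13·q = -75;  13·p + 4·q = -6.
(Σh·h = 85, Σh = 13, Σ1 = 4, Σh·P = -75, ΣP = -6.)
Determinant 85·4 − 13² = 171.
p = ((-75)·4 − 13·(-6))/171 = -74/57; q = (85·(-6) − 13·(-75))/171 = 155/57.
Residuals: -58/57, 107/57, -10/19, -1/3; SSR = 94/19.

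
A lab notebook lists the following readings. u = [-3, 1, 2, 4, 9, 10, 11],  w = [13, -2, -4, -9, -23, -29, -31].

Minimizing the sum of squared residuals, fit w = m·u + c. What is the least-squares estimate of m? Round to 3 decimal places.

m = -3.057

MᵀM·[m, c]ᵀ = Mᵀw reads: 332·m + 34·c = -923;  34·m + 7·c = -85.
Eliminating c: 7·(row 1) − 34·(row 2) gives 1168·m = 7·(-923) − 34·(-85) = -3571, so m = -3571/1168.
Then c = ((-85) − 34·(-3571/1168))/7 = 1581/584.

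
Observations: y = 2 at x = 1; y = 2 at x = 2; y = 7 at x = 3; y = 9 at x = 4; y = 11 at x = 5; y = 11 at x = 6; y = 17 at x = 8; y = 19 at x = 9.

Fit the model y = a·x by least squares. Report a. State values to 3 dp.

From the data, Σx·x = 236.
Right-hand side: Σx·y = 491.
Normal equations: [[236]]·[a]ᵀ = [491]ᵀ.
a = 491/236 = 2.08051.

a = 2.081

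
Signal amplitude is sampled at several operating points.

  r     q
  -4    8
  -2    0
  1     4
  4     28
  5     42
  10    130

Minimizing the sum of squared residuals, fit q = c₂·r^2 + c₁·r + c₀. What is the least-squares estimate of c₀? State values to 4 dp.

Sums needed: Σr^2·r^2 = 11154, Σr^2·r = 1118, Σr^2 = 162, Σr·r = 162, Σr = 14, Σ1 = 6.
And Σr^2·q = 14630, Σr·q = 1594, Σq = 212.
Normal equations: [[11154, 1118, 162]; [1118, 162, 14]; [162, 14, 6]]·[c₂, c₁, c₀]ᵀ = [14630, 1594, 212]ᵀ.
Solving the 3×3 system (Gaussian elimination) gives c₂ = 10573/10290, c₁ = 899/343, c₀ = 15179/10290.

c₀ = 1.4751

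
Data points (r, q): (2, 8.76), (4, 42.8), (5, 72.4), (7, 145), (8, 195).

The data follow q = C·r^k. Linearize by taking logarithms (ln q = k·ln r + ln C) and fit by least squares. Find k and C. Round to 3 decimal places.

k = 2.238, C = 1.895

Taking logs, ln q = k·ln r + ln C, so regress ln q on ln r.
Sums: Σln r = 7.7142, Σ(ln r)² = 13.1032, Σln q = 20.4587, Σln r·ln q = 34.2530.
Normal system: [[13.1032, 7.7142]; [7.7142, 5]]·[k, ln C]ᵀ = [34.2530, 20.4587]ᵀ.
Slope k = (n·Σln r·ln q − Σln r·Σln q)/(n·Σ(ln r)² − (Σln r)²) = (5·34.2530 − 7.7142·20.4587)/6.0066 = 2.23791; ln C = (Σln q − k·Σln r)/n = 0.63898, so C = exp(0.63898) = 1.89455.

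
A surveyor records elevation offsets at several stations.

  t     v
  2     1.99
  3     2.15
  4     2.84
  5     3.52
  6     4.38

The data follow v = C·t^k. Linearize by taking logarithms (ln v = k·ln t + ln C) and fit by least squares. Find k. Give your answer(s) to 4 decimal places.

k = 0.7323

Let Y = ln v. Fitting Y = k·ln t + ln C by least squares:
Σln t = 6.5793, Σ(ln t)² = 9.4099, Σln v = 5.2329, Σln t·ln v = 7.4369.
Normal system: [[9.4099, 6.5793]; [6.5793, 5]]·[k, ln C]ᵀ = [7.4369, 5.2329]ᵀ.
Solving (det = 3.7630): k = 0.73233, ln C = 0.08295.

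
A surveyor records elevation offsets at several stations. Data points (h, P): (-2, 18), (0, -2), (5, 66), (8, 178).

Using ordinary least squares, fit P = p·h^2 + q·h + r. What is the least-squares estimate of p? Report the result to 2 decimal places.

p = 3.11

The normal system MᵀM·[p, q, r]ᵀ = MᵀP is [[4737, 629, 93]; [629, 93, 11]; [93, 11, 4]]·[p, q, r]ᵀ = [13114, 1718, 260]ᵀ.
Solving the 3×3 system (Gaussian elimination) gives p = 6921/2225, q = -5603/2225, r = -176/445.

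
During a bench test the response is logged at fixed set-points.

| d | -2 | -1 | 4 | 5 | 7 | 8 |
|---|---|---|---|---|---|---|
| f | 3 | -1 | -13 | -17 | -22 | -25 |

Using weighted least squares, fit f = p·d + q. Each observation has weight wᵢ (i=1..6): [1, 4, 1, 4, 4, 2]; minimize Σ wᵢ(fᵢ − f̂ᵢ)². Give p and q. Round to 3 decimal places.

p = -2.684, q = -3.351

Sums needed: Σwᵢ·d·d = 448, Σwᵢ·d = 62, Σwᵢ·1 = 16.
And Σwᵢ·d·f = -1410, Σwᵢ·f = -220.
det = 448·16 − 62² = 3324.
p = ((-1410)·16 − 62·(-220))/3324 = -2230/831; q = (448·(-220) − 62·(-1410))/3324 = -2785/831.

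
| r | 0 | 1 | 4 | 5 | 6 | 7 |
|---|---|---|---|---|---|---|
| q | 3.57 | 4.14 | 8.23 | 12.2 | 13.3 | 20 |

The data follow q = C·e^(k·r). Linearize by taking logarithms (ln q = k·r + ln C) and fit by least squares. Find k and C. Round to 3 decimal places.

Let Y = ln q. Fitting Y = k·r + ln C by least squares:
Σr = 23.0000, Σ(r)² = 127.0000, Σln q = 12.8860, Σr·ln q = 58.8557.
Equations: 127.0000·k + 23.0000·ln C = 58.8557;  23.0000·k + 6·ln C = 12.8860.
Δ = 127.0000·6 − (23.0000)² = 233.0000; k = (58.8557·6 − 23.0000·12.8860)/233.0000 = 0.24359, ln C = (127.0000·12.8860 − 23.0000·58.8557)/233.0000 = 1.21390, so C = exp(1.21390) = 3.36657.

k = 0.244, C = 3.367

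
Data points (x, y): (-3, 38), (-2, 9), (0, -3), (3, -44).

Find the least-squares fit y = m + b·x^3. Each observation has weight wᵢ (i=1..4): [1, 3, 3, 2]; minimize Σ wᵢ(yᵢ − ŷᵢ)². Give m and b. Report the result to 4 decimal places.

With design matrix M, MᵀWM = [[9, 3]; [3, 2379]] and MᵀWy = [-32, -3618]ᵀ.
Eliminating b: 2379·(row 1) − 3·(row 2) gives 21402·m = 2379·(-32) − 3·(-3618) = -65274, so m = -10879/3567.
Then b = ((-3618) − 3·(-10879/3567))/2379 = -5411/3567.

m = -3.0499, b = -1.5170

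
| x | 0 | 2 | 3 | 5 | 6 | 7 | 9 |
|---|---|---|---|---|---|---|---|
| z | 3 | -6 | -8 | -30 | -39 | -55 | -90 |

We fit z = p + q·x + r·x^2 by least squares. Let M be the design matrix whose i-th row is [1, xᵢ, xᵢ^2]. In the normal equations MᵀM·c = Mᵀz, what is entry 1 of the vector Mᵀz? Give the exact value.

-225

Entry 1 ↔ basis 1, so (Mᵀz)_{1} = Σᵢ zᵢ = (1)·(3) + (1)·(-6) + (1)·(-8) + (1)·(-30) + (1)·(-39) + (1)·(-55) + (1)·(-90) = -225.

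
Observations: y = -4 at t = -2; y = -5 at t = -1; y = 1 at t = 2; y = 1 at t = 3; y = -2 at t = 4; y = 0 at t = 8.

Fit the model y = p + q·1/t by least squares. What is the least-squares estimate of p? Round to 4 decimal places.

p = -1.2999

Entries of MᵀM: Σ1 = 6, Σ1/t = -7/24, Σ1/t·1/t = 973/576.
For Mᵀy: Σy = -9, Σ1/t·y = 22/3.
Eliminating q: (973/576)·(row 1) − (-7/24)·(row 2) gives (5789/576)·p = (973/576)·(-9) − (-7/24)·(22/3) = -7525/576, so p = -1075/827.
Then q = ((22/3) − (-7/24)·(-1075/827))/(973/576) = 23832/5789.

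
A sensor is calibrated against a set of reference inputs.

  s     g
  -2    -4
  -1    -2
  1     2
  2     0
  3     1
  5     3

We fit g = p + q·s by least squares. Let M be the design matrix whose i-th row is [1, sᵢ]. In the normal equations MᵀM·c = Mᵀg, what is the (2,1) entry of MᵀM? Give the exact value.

8

Row 2 ↔ basis s, column 1 ↔ basis 1, so (MᵀM)_{2,1} = Σᵢ s = (-2)·(1) + (-1)·(1) + (1)·(1) + (2)·(1) + (3)·(1) + (5)·(1) = 8.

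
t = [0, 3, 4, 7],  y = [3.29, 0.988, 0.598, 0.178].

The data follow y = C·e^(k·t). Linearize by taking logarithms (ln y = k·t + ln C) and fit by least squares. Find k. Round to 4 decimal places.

k = -0.4184

Taking logs, ln y = k·t + ln C, so regress ln y on t.
Σt = 14.0000, Σ(t)² = 74.0000, Σln y = -1.0613, Σt·ln y = -14.1747.
Equations: 74.0000·k + 14.0000·ln C = -14.1747;  14.0000·k + 4·ln C = -1.0613.
Slope k = (n·Σt·ln y − Σt·Σln y)/(n·Σ(t)² − (Σt)²) = (4·-14.1747 − 14.0000·-1.0613)/100.0000 = -0.41840; ln C = (Σln y − k·Σt)/n = 1.19908.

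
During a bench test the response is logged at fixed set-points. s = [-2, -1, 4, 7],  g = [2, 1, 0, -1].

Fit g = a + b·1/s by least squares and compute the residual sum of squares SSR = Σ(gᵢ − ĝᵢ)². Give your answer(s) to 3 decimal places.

Setting ∂/∂a … = 0 gives: 4·a + (-31/28)·b = 2;  (-31/28)·a + (1045/784)·b = -15/7.
(Σ1 = 4, Σ1/s = -31/28, Σ1/s·1/s = 1045/784, Σg = 2, Σ1/s·g = -15/7.)
Determinant 4·(1045/784) − (-31/28)² = 3219/784.
a = (2·(1045/784) − (-31/28)·(-15/7))/(3219/784) = 230/3219; b = (4·(-15/7) − (-31/28)·2)/(3219/784) = -4984/3219.
Residuals: 3716/3219, -665/1073, 1016/3219, -2737/3219; SSR = 8174/3219.

SSR = 2.539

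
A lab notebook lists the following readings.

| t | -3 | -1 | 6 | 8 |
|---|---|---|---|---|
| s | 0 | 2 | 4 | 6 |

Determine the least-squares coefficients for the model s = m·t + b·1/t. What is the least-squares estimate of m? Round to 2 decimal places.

m = 0.75

Normal-equation sums: Σt·t = 110, Σt·1/t = 4, Σ1/t·1/t = 665/576.
Right-hand side: Σt·s = 70, Σ1/t·s = -7/12.
XᵀX·[m, b]ᵀ = Xᵀs becomes [[110, 4]; [4, 665/576]]·[m, b]ᵀ = [70, -7/12]ᵀ.
Determinant 110·(665/576) − 4² = 31967/288.
m = (70·(665/576) − 4·(-7/12))/(31967/288) = 23947/31967; b = (110·(-7/12) − 4·70)/(31967/288) = -99120/31967.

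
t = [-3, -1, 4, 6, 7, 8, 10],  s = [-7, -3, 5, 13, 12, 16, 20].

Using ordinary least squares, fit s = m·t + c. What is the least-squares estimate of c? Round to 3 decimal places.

c = -1.197

Forming MᵀM = [[275, 31]; [31, 7]] and Mᵀs = [534, 56]ᵀ gives MᵀM·[m, c]ᵀ = Mᵀs.
Determinant 275·7 − 31² = 964.
m = (534·7 − 31·56)/964 = 1001/482; c = (275·56 − 31·534)/964 = -577/482.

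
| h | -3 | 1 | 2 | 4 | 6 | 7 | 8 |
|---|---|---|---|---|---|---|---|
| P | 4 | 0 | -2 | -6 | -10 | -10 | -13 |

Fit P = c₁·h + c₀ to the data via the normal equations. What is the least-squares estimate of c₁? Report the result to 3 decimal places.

Setting ∂/∂c₁ … = 0 gives: 179·c₁ + 25·c₀ = -274;  25·c₁ + 7·c₀ = -37.
(Σh·h = 179, Σh = 25, Σ1 = 7, Σh·P = -274, ΣP = -37.)
Determinant 179·7 − 25² = 628.
c₁ = ((-274)·7 − 25·(-37))/628 = -993/628; c₀ = (179·(-37) − 25·(-274))/628 = 227/628.

c₁ = -1.581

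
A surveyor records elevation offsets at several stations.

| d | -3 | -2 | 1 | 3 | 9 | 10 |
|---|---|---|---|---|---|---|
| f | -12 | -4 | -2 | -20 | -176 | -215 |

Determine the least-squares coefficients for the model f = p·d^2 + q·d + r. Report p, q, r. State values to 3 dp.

p = -2.035, q = -1.377, r = 1.808

The normal equations are: 16740·p + 1722·q + 204·r = -36062;  1722·p + 204·q + 18·r = -3752;  204·p + 18·q + 6·r = -429.
Inverting the 3×3 Gram matrix, [p, q, r]ᵀ = [-647/318, -73/53, 575/318]ᵀ.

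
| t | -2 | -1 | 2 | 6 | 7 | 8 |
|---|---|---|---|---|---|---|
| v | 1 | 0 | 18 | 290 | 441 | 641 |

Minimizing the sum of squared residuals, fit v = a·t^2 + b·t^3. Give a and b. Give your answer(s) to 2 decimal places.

Forming XᵀX = [[7826, 57350]; [57350, 426578]] and Xᵀv = [73149, 542231]ᵀ gives XᵀX·[a, b]ᵀ = Xᵀv.
Eliminating b: 426578·(row 1) − 57350·(row 2) gives 49376928·a = 426578·73149 − 57350·542231 = 106806272, so a = 3337696/1543029.
Then b = (542231 − 57350·(3337696/1543029))/426578 = 3025291/3086058.

a = 2.16, b = 0.98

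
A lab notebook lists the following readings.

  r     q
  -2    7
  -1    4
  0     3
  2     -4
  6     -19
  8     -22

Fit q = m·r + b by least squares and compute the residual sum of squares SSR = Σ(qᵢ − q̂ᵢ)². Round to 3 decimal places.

SSR = 8.837

Setting ∂/∂m … = 0 gives: 109·m + 13·b = -316;  13·m + 6·b = -31.
(Σr·r = 109, Σr = 13, Σ1 = 6, Σr·q = -316, Σq = -31.)
Eliminating b: 6·(row 1) − 13·(row 2) gives 485·m = 6·(-316) − 13·(-31) = -1493, so m = -1493/485.
Then b = ((-31) − 13·(-1493/485))/6 = 729/485.
Residuals: -64/97, -282/485, 726/485, 317/485, -986/485, 109/97; SSR = 4286/485.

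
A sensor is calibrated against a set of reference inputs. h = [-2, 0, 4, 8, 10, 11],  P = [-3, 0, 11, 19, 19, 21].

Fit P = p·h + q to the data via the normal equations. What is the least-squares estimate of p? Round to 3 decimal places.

p = 1.911

XᵀX·[p, q]ᵀ = XᵀP reads: 305·p + 31·q = 623;  31·p + 6·q = 67.
(Σh·h = 305, Σh = 31, Σ1 = 6, Σh·P = 623, ΣP = 67.)
Eliminating q: 6·(row 1) − 31·(row 2) gives 869·p = 6·623 − 31·67 = 1661, so p = 151/79.
Then q = (67 − 31·(151/79))/6 = 102/79.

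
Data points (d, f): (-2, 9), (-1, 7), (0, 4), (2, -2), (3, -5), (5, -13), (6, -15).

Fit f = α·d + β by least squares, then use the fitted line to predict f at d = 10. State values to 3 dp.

f̂ = -27.547

With design matrix M, MᵀM = [[79, 13]; [13, 7]] and Mᵀf = [-199, -15]ᵀ.
Δ = 79·7 − 13² = 384.
α = ((-199)·7 − 13·(-15))/384 = -599/192; β = (79·(-15) − 13·(-199))/384 = 701/192.
At d = 10: f̂ = (-599/192)·(10) + (701/192)·(1) = -1763/64.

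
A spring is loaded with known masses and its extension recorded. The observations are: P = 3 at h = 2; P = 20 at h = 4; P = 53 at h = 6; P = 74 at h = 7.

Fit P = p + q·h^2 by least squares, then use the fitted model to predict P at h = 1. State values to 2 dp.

P̂ = -2.65

Sums needed: Σ1 = 4, Σh^2 = 105, Σh^2·h^2 = 3969.
For XᵀP: ΣP = 150, Σh^2·P = 5866.
XᵀX·[p, q]ᵀ = XᵀP becomes [[4, 105]; [105, 3969]]·[p, q]ᵀ = [150, 5866]ᵀ.
Eliminating q: 3969·(row 1) − 105·(row 2) gives 4851·p = 3969·150 − 105·5866 = -20580, so p = -140/33.
Then q = (5866 − 105·(-140/33))/3969 = 1102/693.
At h = 1: P̂ = (-140/33)·(1) + (1102/693)·(1) = -1838/693.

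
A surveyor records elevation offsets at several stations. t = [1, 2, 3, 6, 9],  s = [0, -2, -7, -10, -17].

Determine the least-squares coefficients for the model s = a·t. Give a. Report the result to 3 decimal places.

a = -1.817

Compute the Gram sums: Σt·t = 131.
Moment sums: Σt·s = -238.
Normal equations: [[131]]·[a]ᵀ = [-238]ᵀ.
Hence a = -238 / 131 ≈ -1.81679.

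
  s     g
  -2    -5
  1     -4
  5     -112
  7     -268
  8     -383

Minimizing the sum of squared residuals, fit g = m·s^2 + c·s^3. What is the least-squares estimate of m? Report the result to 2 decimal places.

Entries of XᵀX: Σs^2·s^2 = 7139, Σs^2·s^3 = 52669, Σs^3·s^3 = 395483.
Right-hand side: Σs^2·g = -40468, Σs^3·g = -301984.
XᵀX·[m, c]ᵀ = Xᵀg becomes [[7139, 52669]; [52669, 395483]]·[m, c]ᵀ = [-40468, -301984]ᵀ.
Eliminating c: 395483·(row 1) − 52669·(row 2) gives 49329576·m = 395483·(-40468) − 52669·(-301984) = -99210748, so m = -24802687/12332394.
Then c = ((-301984) − 52669·(-24802687/12332394))/395483 = -6113671/12332394.

m = -2.01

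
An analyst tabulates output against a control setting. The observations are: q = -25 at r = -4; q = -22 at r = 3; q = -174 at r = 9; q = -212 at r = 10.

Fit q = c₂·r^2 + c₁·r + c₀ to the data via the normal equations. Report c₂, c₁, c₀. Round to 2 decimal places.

c₂ = -1.97, c₁ = -1.57, c₀ = 0.29

Entries of XᵀX: Σr^2·r^2 = 16898, Σr^2·r = 1692, Σr^2 = 206, Σr·r = 206, Σr = 18, Σ1 = 4.
And Σr^2·q = -35892, Σr·q = -3652, Σq = -433.
So XᵀX·[c₂, c₁, c₀]ᵀ = Xᵀq: [[16898, 1692, 206]; [1692, 206, 18]; [206, 18, 4]]·[c₂, c₁, c₀]ᵀ = [-35892, -3652, -433]ᵀ.
Inverting the 3×3 Gram matrix, [c₂, c₁, c₀]ᵀ = [-11311/5740, -45007/28700, 8339/28700]ᵀ.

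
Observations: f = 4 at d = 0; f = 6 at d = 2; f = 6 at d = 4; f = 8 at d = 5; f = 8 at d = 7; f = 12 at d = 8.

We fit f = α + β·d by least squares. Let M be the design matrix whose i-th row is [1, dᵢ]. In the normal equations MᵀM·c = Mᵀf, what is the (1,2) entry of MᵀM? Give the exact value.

Row 1 ↔ basis 1, column 2 ↔ basis d, so (MᵀM)_{1,2} = Σᵢ d = (1)·(0) + (1)·(2) + (1)·(4) + (1)·(5) + (1)·(7) + (1)·(8) = 26.

26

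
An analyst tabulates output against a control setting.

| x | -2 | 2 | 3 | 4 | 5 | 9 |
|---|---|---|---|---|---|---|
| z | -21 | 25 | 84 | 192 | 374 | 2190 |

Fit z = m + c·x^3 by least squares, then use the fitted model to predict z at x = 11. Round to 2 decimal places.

ẑ = 3996.57

Normal-equation sums: Σ1 = 6, Σx^3 = 945, Σx^3·x^3 = 552019.
For Aᵀz: Σz = 2844, Σx^3·z = 1658184.
Eliminating c: 552019·(row 1) − 945·(row 2) gives 2419089·m = 552019·2844 − 945·1658184 = 2958156, so m = 986052/806363.
Then c = (1658184 − 945·(986052/806363))/552019 = 2420508/806363.
At x = 11: ẑ = (986052/806363)·(1) + (2420508/806363)·(1331) = 3222682200/806363.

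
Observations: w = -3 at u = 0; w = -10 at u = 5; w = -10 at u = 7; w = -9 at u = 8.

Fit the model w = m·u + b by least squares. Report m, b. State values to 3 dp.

m = -0.842, b = -3.789

Setting ∂/∂m … = 0 gives: 138·m + 20·b = -192;  20·m + 4·b = -32.
(Σu·u = 138, Σu = 20, Σ1 = 4, Σu·w = -192, Σw = -32.)
det = 138·4 − 20² = 152.
m = ((-192)·4 − 20·(-32))/152 = -16/19; b = (138·(-32) − 20·(-192))/152 = -72/19.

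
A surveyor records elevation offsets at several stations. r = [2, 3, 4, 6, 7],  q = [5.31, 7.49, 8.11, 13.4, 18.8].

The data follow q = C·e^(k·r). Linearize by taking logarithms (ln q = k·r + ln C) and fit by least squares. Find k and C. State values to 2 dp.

Linearized form: ln q = k·r + ln C. From the 5 transformed points,
XᵀX = [[114.0000, 22.0000]; [22.0000, 5]], rhs = [53.8608, 11.3054]ᵀ  (here Σr = 22.0000, Σ(r)² = 114.0000, Σln q = 11.3054, Σr·ln q = 53.8608).
Δ = 114.0000·5 − (22.0000)² = 86.0000; k = (53.8608·5 − 22.0000·11.3054)/86.0000 = 0.23937, ln C = (114.0000·11.3054 − 22.0000·53.8608)/86.0000 = 1.20784, so C = exp(1.20784) = 3.34626.

k = 0.24, C = 3.35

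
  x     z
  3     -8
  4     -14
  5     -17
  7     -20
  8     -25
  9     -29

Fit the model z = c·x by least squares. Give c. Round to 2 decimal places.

c = -3.14

AᵀA·[c]ᵀ = Aᵀz reads: 244·c = -766.
c = (-766)/244 = -3.13934.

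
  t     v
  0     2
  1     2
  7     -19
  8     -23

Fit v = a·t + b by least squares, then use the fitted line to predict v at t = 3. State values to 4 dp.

v̂ = -6.2400

From the data, Σt·t = 114, Σt = 16, Σ1 = 4.
Right-hand side: Σt·v = -315, Σv = -38.
XᵀX·[a, b]ᵀ = Xᵀv becomes [[114, 16]; [16, 4]]·[a, b]ᵀ = [-315, -38]ᵀ.
det = 114·4 − 16² = 200.
a = ((-315)·4 − 16·(-38))/200 = -163/50; b = (114·(-38) − 16·(-315))/200 = 177/50.
At t = 3: v̂ = (-163/50)·(3) + (177/50)·(1) = -156/25.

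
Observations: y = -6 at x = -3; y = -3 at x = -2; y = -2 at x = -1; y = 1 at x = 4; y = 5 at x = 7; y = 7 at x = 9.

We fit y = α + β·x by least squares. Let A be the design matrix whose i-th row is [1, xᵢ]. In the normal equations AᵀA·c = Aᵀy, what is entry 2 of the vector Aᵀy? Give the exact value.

Entry 2 ↔ basis x, so (Aᵀy)_{2} = Σᵢ (x)·yᵢ = (-3)·(-6) + (-2)·(-3) + (-1)·(-2) + (4)·(1) + (7)·(5) + (9)·(7) = 128.

128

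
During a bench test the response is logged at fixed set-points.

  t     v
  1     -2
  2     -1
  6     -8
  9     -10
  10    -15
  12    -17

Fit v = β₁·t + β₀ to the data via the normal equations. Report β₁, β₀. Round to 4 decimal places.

β₁ = -1.4362, β₀ = 0.7416

XᵀX·[β₁, β₀]ᵀ = Xᵀv reads: 366·β₁ + 40·β₀ = -496;  40·β₁ + 6·β₀ = -53.
Δ = 366·6 − 40² = 596.
β₁ = ((-496)·6 − 40·(-53))/596 = -214/149; β₀ = (366·(-53) − 40·(-496))/596 = 221/298.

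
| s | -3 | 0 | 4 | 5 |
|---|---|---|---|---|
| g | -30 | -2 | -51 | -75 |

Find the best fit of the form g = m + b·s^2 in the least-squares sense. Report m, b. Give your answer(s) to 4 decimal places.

Setting ∂/∂m … = 0 gives: 4·m + 50·b = -158;  50·m + 962·b = -2961.
Eliminating b: 962·(row 1) − 50·(row 2) gives 1348·m = 962·(-158) − 50·(-2961) = -3946, so m = -1973/674.
Then b = ((-2961) − 50·(-1973/674))/962 = -986/337.

m = -2.9273, b = -2.9258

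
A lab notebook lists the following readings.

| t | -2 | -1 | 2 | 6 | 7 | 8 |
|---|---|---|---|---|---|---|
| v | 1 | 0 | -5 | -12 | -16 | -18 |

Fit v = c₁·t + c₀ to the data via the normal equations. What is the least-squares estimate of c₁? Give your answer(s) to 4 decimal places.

c₁ = -1.8978

Sums needed: Σt·t = 158, Σt = 20, Σ1 = 6.
For Xᵀv: Σt·v = -340, Σv = -50.
Determinant 158·6 − 20² = 548.
c₁ = ((-340)·6 − 20·(-50))/548 = -260/137; c₀ = (158·(-50) − 20·(-340))/548 = -275/137.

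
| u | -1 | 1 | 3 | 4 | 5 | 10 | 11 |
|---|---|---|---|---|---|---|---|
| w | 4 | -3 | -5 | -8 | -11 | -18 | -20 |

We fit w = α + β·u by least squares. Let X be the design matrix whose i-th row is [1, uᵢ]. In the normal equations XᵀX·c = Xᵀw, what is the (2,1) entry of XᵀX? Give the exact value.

Row 2 ↔ basis u, column 1 ↔ basis 1, so (XᵀX)_{2,1} = Σᵢ u = (-1)·(1) + (1)·(1) + (3)·(1) + (4)·(1) + (5)·(1) + (10)·(1) + (11)·(1) = 33.

33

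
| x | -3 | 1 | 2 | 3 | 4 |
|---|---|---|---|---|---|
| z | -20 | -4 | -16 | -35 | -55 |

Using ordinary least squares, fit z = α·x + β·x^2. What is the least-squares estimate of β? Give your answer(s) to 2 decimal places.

Entries of AᵀA: Σx·x = 39, Σx·x^2 = 73, Σx^2·x^2 = 435.
Moment sums: Σx·z = -301, Σx^2·z = -1443.
AᵀA·[α, β]ᵀ = Aᵀz becomes [[39, 73]; [73, 435]]·[α, β]ᵀ = [-301, -1443]ᵀ.
det = 39·435 − 73² = 11636.
α = ((-301)·435 − 73·(-1443))/11636 = -6399/2909; β = (39·(-1443) − 73·(-301))/11636 = -8576/2909.

β = -2.95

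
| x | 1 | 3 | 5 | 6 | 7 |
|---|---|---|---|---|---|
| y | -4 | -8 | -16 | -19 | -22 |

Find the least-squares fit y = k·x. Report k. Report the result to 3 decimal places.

k = -3.133

With design matrix A, AᵀA = [[120]] and Aᵀy = [-376]ᵀ.
Hence k = -376 / 120 ≈ -3.13333.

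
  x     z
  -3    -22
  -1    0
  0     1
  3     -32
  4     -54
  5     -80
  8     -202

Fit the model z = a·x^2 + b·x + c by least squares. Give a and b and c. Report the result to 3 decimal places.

a = -2.969, b = -1.557, c = 0.578

The normal system AᵀA·[a, b, c]ᵀ = Aᵀz is [[5140, 700, 124]; [700, 124, 16]; [124, 16, 7]]·[a, b, c]ᵀ = [-16278, -2262, -389]ᵀ.
Solving the 3×3 system (Gaussian elimination) gives a = -12095/4074, b = -9515/6111, c = 3533/6111.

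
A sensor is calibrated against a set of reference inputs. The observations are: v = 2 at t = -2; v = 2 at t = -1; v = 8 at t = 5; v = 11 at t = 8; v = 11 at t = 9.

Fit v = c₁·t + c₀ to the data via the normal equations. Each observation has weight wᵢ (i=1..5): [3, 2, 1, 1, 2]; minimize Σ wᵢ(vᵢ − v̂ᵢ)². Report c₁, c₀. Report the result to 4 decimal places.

With design matrix A, AᵀWA = [[265, 23]; [23, 9]] and AᵀWv = [310, 51]ᵀ.
Eliminating c₀: 9·(row 1) − 23·(row 2) gives 1856·c₁ = 9·310 − 23·51 = 1617, so c₁ = 1617/1856.
Then c₀ = (51 − 23·(1617/1856))/9 = 6385/1856.

c₁ = 0.8712, c₀ = 3.4402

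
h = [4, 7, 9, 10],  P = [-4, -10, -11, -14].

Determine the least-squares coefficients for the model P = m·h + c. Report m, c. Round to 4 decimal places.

m = -1.5476, c = 1.8571

MᵀM·[m, c]ᵀ = MᵀP reads: 246·m + 30·c = -325;  30·m + 4·c = -39.
(Σh·h = 246, Σh = 30, Σ1 = 4, Σh·P = -325, ΣP = -39.)
Determinant 246·4 − 30² = 84.
m = ((-325)·4 − 30·(-39))/84 = -65/42; c = (246·(-39) − 30·(-325))/84 = 13/7.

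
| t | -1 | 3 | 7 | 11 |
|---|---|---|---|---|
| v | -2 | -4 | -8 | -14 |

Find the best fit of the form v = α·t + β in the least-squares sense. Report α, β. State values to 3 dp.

α = -1.000, β = -2.000

Compute the Gram sums: Σt·t = 180, Σt = 20, Σ1 = 4.
And Σt·v = -220, Σv = -28.
AᵀA·[α, β]ᵀ = Aᵀv becomes [[180, 20]; [20, 4]]·[α, β]ᵀ = [-220, -28]ᵀ.
Eliminating β: 4·(row 1) − 20·(row 2) gives 320·α = 4·(-220) − 20·(-28) = -320, so α = -1.
Then β = ((-28) − 20·(-1))/4 = -2.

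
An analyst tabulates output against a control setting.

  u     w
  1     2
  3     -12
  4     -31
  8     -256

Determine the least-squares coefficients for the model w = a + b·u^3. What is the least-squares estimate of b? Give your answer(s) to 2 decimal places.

b = -0.50

From the data, Σ1 = 4, Σu^3 = 604, Σu^3·u^3 = 266970.
Moment sums: Σw = -297, Σu^3·w = -133378.
Determinant 4·266970 − 604² = 703064.
a = ((-297)·266970 − 604·(-133378))/703064 = 635111/351532; b = (4·(-133378) − 604·(-297))/703064 = -88531/175766.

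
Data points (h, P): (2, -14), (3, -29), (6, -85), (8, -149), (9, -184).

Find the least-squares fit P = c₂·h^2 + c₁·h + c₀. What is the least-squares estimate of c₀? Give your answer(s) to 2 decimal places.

Sums needed: Σh^2·h^2 = 12050, Σh^2·h = 1492, Σh^2 = 194, Σh·h = 194, Σh = 28, Σ1 = 5.
Moment sums: Σh^2·P = -27817, Σh·P = -3473, ΣP = -461.
Row-reducing yields c₂ = -727/346, c₁ = -1093/1038, c₀ = -2480/519.

c₀ = -4.78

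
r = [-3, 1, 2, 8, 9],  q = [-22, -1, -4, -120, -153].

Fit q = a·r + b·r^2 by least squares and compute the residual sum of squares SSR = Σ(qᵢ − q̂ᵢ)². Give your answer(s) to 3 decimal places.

SSR = 2.460

Setting ∂/∂a … = 0 gives: 159·a + 1223·b = -2280;  1223·a + 10755·b = -20288.
(Σr·r = 159, Σr·r^2 = 1223, Σr^2·r^2 = 10755, Σr·q = -2280, Σr^2·q = -20288.)
Δ = 159·10755 − 1223² = 214316.
a = ((-2280)·10755 − 1223·(-20288))/214316 = 72706/53579; b = (159·(-20288) − 1223·(-2280))/214316 = -109338/53579.
Residuals: 23422/53579, -16947/53579, 77624/53579, -13496/53579, 4437/53579; SSR = 131826/53579.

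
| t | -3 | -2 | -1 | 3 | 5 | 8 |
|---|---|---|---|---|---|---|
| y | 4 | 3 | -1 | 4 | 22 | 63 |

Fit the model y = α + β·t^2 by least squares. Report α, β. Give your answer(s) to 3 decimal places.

Forming MᵀM = [[6, 112]; [112, 4900]] and Mᵀy = [95, 4665]ᵀ gives MᵀM·[α, β]ᵀ = Mᵀy.
det = 6·4900 − 112² = 16856.
α = (95·4900 − 112·4665)/16856 = -2035/602; β = (6·4665 − 112·95)/16856 = 8675/8428.

α = -3.380, β = 1.029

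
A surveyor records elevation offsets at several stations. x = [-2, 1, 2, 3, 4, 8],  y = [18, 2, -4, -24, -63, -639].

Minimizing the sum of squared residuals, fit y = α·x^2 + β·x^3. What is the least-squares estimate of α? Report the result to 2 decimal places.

With design matrix A, AᵀA = [[4466, 34036]; [34036, 267098]] and Aᵀy = [-42062, -332022]ᵀ.
det = 4466·267098 − 34036² = 34410372.
α = ((-42062)·267098 − 34036·(-332022))/34410372 = 16506179/8602593; β = (4466·(-332022) − 34036·(-42062))/34410372 = -12797005/8602593.

α = 1.92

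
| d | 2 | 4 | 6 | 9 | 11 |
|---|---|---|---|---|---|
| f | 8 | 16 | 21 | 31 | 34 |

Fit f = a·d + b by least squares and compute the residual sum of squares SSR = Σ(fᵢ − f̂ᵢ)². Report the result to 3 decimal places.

Compute the Gram sums: Σd·d = 258, Σd = 32, Σ1 = 5.
Right-hand side: Σd·f = 859, Σf = 110.
Determinant 258·5 − 32² = 266.
a = (859·5 − 32·110)/266 = 775/266; b = (258·110 − 32·859)/266 = 446/133.
Residuals: -157/133, 132/133, 22/133, 379/266, -373/266; SSR = 1703/266.

SSR = 6.402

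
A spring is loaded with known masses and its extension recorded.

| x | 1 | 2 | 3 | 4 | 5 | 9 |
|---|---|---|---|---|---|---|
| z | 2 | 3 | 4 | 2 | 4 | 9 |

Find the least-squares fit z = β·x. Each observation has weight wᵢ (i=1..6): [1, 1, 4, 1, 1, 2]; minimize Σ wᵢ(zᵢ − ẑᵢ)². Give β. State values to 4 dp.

β = 1.0082

The normal equations are: 244·β = 246.
Hence β = 246 / 244 ≈ 1.0082.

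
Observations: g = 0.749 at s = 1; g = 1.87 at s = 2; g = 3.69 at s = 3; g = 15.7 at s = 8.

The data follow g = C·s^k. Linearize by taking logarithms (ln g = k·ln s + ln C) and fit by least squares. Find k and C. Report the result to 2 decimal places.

With ln gᵢ as the transformed response and ln sᵢ as the regressor:
Σln s = 3.8712, Σ(ln s)² = 6.0115, Σln g = 4.3962, Σln s·ln g = 7.5943.
Equations: 6.0115·k + 3.8712·ln C = 7.5943;  3.8712·k + 4·ln C = 4.3962.
Slope k = (n·Σln s·ln g − Σln s·Σln g)/(n·Σ(ln s)² − (Σln s)²) = (4·7.5943 − 3.8712·4.3962)/9.0597 = 1.47451; ln C = (Σln g − k·Σln s)/n = -0.32798, so C = exp(-0.32798) = 0.72038.

k = 1.47, C = 0.72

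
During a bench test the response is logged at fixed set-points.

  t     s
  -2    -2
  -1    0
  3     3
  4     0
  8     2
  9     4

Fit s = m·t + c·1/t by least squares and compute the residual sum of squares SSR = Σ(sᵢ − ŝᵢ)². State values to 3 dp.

SSR = 8.683

Entries of XᵀX: Σt·t = 175, Σt·1/t = 6, Σ1/t·1/t = 7525/5184.
For Xᵀs: Σt·s = 65, Σ1/t·s = 97/36.
So XᵀX·[m, c]ᵀ = Xᵀs: [[175, 6]; [6, 7525/5184]]·[m, c]ᵀ = [65, 97/36]ᵀ.
Eliminating c: (7525/5184)·(row 1) − 6·(row 2) gives (1130251/5184)·m = (7525/5184)·65 − 6·(97/36) = 405317/5184, so m = 405317/1130251.
Then c = ((97/36) − 6·(405317/1130251))/(7525/5184) = 422640/1130251.
Residuals: -1238548/1130251, 827957/1130251, 2033922/1130251, -1726928/1130251, -1034864/1130251, 826191/1130251; SSR = 9813898/1130251.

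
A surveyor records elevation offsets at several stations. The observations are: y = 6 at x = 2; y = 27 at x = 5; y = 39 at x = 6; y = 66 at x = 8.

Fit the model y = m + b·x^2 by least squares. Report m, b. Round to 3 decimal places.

m = 2.185, b = 1.002

With design matrix A, AᵀA = [[4, 129]; [129, 6033]] and Aᵀy = [138, 6327]ᵀ.
Eliminating b: 6033·(row 1) − 129·(row 2) gives 7491·m = 6033·138 − 129·6327 = 16371, so m = 5457/2497.
Then b = (6327 − 129·(5457/2497))/6033 = 2502/2497.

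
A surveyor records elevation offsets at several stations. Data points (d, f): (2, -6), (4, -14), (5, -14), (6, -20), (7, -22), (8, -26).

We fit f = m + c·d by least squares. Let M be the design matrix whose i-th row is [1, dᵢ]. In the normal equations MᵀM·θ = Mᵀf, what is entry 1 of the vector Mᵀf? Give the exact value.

Entry 1 ↔ basis 1, so (Mᵀf)_{1} = Σᵢ fᵢ = (1)·(-6) + (1)·(-14) + (1)·(-14) + (1)·(-20) + (1)·(-22) + (1)·(-26) = -102.

-102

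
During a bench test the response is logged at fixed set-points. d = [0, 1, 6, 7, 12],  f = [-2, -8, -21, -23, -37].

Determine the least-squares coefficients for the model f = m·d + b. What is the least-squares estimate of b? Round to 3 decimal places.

From the data, Σd·d = 230, Σd = 26, Σ1 = 5.
Moment sums: Σd·f = -739, Σf = -91.
Normal equations: [[230, 26]; [26, 5]]·[m, b]ᵀ = [-739, -91]ᵀ.
det = 230·5 − 26² = 474.
m = ((-739)·5 − 26·(-91))/474 = -443/158; b = (230·(-91) − 26·(-739))/474 = -286/79.

b = -3.620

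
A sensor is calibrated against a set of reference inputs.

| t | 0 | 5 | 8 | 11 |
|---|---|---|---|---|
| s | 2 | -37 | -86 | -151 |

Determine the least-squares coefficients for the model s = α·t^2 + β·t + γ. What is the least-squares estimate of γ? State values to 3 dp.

The normal system MᵀM·[α, β, γ]ᵀ = Mᵀs is [[19362, 1968, 210]; [1968, 210, 24]; [210, 24, 4]]·[α, β, γ]ᵀ = [-24700, -2534, -272]ᵀ.
Solving the 3×3 system (Gaussian elimination) gives α = -2728/2721, β = -2641/907, γ = 1910/907.

γ = 2.106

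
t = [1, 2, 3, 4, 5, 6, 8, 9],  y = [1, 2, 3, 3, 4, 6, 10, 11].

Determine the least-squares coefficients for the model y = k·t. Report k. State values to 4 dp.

k = 1.1059

MᵀM·[k]ᵀ = Mᵀy reads: 236·k = 261.
k = 261/236 = 1.10593.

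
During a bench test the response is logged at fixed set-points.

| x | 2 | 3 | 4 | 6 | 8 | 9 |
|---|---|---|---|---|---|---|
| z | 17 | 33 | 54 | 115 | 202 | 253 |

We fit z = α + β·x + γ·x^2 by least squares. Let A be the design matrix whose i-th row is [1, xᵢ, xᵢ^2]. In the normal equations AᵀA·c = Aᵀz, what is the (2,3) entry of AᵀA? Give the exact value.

1556

Row 2 ↔ basis x, column 3 ↔ basis x^2, so (AᵀA)_{2,3} = Σᵢ (x)·(x^2) = (2)·(4) + (3)·(9) + (4)·(16) + (6)·(36) + (8)·(64) + (9)·(81) = 1556.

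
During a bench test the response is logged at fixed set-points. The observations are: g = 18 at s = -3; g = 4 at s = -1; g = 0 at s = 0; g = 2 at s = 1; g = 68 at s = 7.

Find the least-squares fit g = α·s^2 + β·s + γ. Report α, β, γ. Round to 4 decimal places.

Compute the Gram sums: Σs^2·s^2 = 2484, Σs^2·s = 316, Σs^2 = 60, Σs·s = 60, Σs = 4, Σ1 = 5.
And Σs^2·g = 3500, Σs·g = 420, Σg = 92.
AᵀA·[α, β, γ]ᵀ = Aᵀg becomes [[2484, 316, 60]; [316, 60, 4]; [60, 4, 5]]·[α, β, γ]ᵀ = [3500, 420, 92]ᵀ.
Solving the 3×3 system (Gaussian elimination) gives α = 6759/4433, β = -4856/4433, γ = 4344/4433.

α = 1.5247, β = -1.0954, γ = 0.9799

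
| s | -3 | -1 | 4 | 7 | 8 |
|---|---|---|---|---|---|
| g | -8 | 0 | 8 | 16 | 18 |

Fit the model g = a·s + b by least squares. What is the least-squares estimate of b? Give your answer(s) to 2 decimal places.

Normal-equation sums: Σs·s = 139, Σs = 15, Σ1 = 5.
And Σs·g = 312, Σg = 34.
Determinant 139·5 − 15² = 470.
a = (312·5 − 15·34)/470 = 105/47; b = (139·34 − 15·312)/470 = 23/235.

b = 0.10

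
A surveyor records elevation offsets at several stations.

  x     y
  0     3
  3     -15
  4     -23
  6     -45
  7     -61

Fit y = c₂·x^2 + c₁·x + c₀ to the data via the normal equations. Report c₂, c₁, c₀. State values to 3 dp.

AᵀA·[c₂, c₁, c₀]ᵀ = Aᵀy reads: 4034·c₂ + 650·c₁ + 110·c₀ = -5112;  650·c₂ + 110·c₁ + 20·c₀ = -834;  110·c₂ + 20·c₁ + 5·c₀ = -141.
Inverting the 3×3 Gram matrix, [c₂, c₁, c₀]ᵀ = [-5/6, -19/6, 14/5]ᵀ.

c₂ = -0.833, c₁ = -3.167, c₀ = 2.800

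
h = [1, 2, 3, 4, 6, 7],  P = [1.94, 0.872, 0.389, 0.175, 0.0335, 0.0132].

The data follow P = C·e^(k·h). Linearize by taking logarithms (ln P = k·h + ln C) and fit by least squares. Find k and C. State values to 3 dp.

k = -0.827, C = 4.585

Taking logs, ln P = k·h + ln C, so regress ln P on h.
AᵀA = [[115.0000, 23.0000]; [23.0000, 6]], rhs = [-60.0857, -9.8852]ᵀ  (here Σh = 23.0000, Σ(h)² = 115.0000, Σln P = -9.8852, Σh·ln P = -60.0857).
Solving (det = 161.0000): k = -0.82705, ln C = 1.52283, so C = exp(1.52283) = 4.58519.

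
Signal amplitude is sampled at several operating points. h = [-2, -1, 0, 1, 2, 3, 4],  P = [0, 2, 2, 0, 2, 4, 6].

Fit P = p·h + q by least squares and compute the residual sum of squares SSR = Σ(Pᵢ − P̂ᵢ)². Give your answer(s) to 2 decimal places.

AᵀA·[p, q]ᵀ = AᵀP reads: 35·p + 7·q = 38;  7·p + 7·q = 16.
det = 35·7 − 7² = 196.
p = (38·7 − 7·16)/196 = 11/14; q = (35·16 − 7·38)/196 = 3/2.
Residuals: 1/14, 9/7, 1/2, -16/7, -15/14, 1/7, 19/14; SSR = 71/7.

SSR = 10.14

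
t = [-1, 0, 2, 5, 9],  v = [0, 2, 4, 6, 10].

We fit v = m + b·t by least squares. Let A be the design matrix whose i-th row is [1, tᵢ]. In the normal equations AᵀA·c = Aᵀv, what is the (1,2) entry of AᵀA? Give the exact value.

Row 1 ↔ basis 1, column 2 ↔ basis t, so (AᵀA)_{1,2} = Σᵢ t = (1)·(-1) + (1)·(0) + (1)·(2) + (1)·(5) + (1)·(9) = 15.

15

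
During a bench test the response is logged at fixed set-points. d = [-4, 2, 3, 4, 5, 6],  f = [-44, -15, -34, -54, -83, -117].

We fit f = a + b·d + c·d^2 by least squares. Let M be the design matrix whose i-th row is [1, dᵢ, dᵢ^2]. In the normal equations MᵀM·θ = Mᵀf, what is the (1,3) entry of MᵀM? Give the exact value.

Row 1 ↔ basis 1, column 3 ↔ basis d^2, so (MᵀM)_{1,3} = Σᵢ d^2 = (1)·(16) + (1)·(4) + (1)·(9) + (1)·(16) + (1)·(25) + (1)·(36) = 106.

106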